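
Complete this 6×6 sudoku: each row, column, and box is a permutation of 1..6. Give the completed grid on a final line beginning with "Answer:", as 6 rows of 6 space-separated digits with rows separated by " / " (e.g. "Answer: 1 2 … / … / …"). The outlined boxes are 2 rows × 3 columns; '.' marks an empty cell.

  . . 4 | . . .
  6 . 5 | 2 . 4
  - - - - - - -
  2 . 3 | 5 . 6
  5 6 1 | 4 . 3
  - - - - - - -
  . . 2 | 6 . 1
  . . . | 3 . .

Step 1. [r1c4∈{1}] r1c4 has the single candidate 1. So r1c4=1.
Step 2. [r1c1∈{3}] r1c1 has the single candidate 3. So r1c1=3.
Step 3. [r5c1∈{4}] nothing but 4 survives at r5c1, so r5c1=4.
Step 4. [r5c5∈{5}] nothing but 5 survives at r5c5, so r5c5=5.
Step 5. [r4c5∈{2}] r4c5's peers cover all but 2, so r4c5=2.
Step 6. [r6c1∈{1}] r6c1 is down to just 1, so r6c1=1.
Step 7. [r3c5∈{1}] only 1 remains possible at r3c5. So r3c5=1.
Step 8. [r3c2∈{4}] r3c2 is down to just 4. So r3c2=4.
Step 9. [r2c2∈{1}] only 1 remains possible at r2c2, so r2c2=1.
Step 10. [r6c3∈{6}] r6c3 has the single candidate 6. So r6c3=6.
Step 11. [r1c6∈{5}] r1c6 is down to just 5 ⇒ r1c6=5.
Step 12. [r6c5∈{4}] r6c5 is down to just 4, so r6c5=4.
Step 13. [r6c2∈{5}] r6c2's peers cover all but 5, so r6c2=5.
Step 14. [r1c5∈{6}] nothing but 6 survives at r1c5. So r1c5=6.
Step 15. [r6c6∈{2}] r6c6 is down to just 2. So r6c6=2.
Step 16. [r5c2∈{3}] only 3 remains possible at r5c2. So r5c2=3.
Step 17. [r2c5∈{3}] only 3 remains possible at r2c5, so r2c5=3.
Step 18. [r1c2∈{2}] only 2 remains possible at r1c2, so r1c2=2.

Answer: 3 2 4 1 6 5 / 6 1 5 2 3 4 / 2 4 3 5 1 6 / 5 6 1 4 2 3 / 4 3 2 6 5 1 / 1 5 6 3 4 2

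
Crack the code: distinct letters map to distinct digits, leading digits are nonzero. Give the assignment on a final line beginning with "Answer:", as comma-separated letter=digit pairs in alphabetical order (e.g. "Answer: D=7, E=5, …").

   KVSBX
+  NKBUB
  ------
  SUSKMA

Step 1. [col 1: X + B ≡ A (mod 10)] several values work for B in column 1 (X + B ≡ A (mod 10), carry-in 0); try B=6, so B=6.
Step 2. [col 1: X + B ≡ A (mod 10)] several values work for X in column 1 (X + B ≡ A (mod 10), carry-in 0); try X=2 ⇒ X=2.
Step 3. [col 1: X + B ≡ A (mod 10)] column 1 reads X+B+carry(0)=A with X=2, B=6; with digits 2,6 already taken and all letters distinct, the only value for A is 8 ⇒ A=8.
Step 4. [col 2: B + U ≡ M (mod 10)] column 2 (B + U ≡ M (mod 10), carry-in 0) doesn't pin U yet; pick U=3 and continue ⇒ U=3.
Step 5. [col 2: B + U ≡ M (mod 10)] column 2 reads B+U+carry(0)=M with B=6, U=3; with digits 2,3,6,8 already taken and all letters distinct, the only value for M is 9. So M=9.
Step 6. [col 3: S + B ≡ K (mod 10)] no forcing yet in column 3 (carry-in 0); K=7 is free and consistent — try it, so K=7.
Step 7. [col 3: S + B ≡ K (mod 10)] in column 3 we have S+B≡K with carry-in 0; given B=6, K=7 and digits 2,3,6,7,8,9 already taken and all letters distinct, that pins S to 1. So S=1.
Step 8. [col 4: V + K ≡ S (mod 10)] column 4 reads V+K+carry(0)=S with K=7, S=1; with digits 1,2,3,6,7,8,9 already taken and all letters distinct, the only value for V is 4. So V=4.
Step 9. [col 5: K + N ≡ U (mod 10)] column 5 reads K+N+carry(1)=U with K=7, U=3; with digits 1,2,3,4,6,7,8,9 already taken and all letters distinct, the only value for N is 5 ⇒ N=5.

Answer: A=8, B=6, K=7, M=9, N=5, S=1, U=3, V=4, X=2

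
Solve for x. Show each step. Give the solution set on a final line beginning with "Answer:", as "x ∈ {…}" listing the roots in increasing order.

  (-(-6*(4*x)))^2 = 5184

Step 1. [(-(-6*(4*x)))^2 = 5184] √ both sides: 5184 ≥ 0 gives two branches. So sqrt: -(-6*(4*x)) = 72 or -72.
Step 2. [-(-6*(4*x)) = 72 or -72] leading − — multiply by −1, so neg: -6*(4*x) = -72 or 72.
Step 3. [-6*(4*x) = -72 or 72] LHS = -6·(…); ÷-6 both sides ⇒ div: 4*x = 12 or -12.
Step 4. [4*x = 12 or -12] divide by the outer 4 ⇒ div: x = 3 or -3.

Answer: x ∈ {-3, 3}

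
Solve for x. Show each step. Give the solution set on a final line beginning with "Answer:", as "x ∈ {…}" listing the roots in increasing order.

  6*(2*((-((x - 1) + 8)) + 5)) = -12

Step 1. [6*(2*((-((x - 1) + 8)) + 5)) = -12] LHS = 6·(…); ÷6 both sides ⇒ div: 2*((-((x - 1) + 8)) + 5) = -2.
Step 2. [2*((-((x - 1) + 8)) + 5) = -2] 2·(inner) — divide through by 2. So div: (-((x - 1) + 8)) + 5 = -1.
Step 3. [(-((x - 1) + 8)) + 5 = -1] 5 comes off first (subtract 5) ⇒ sub: -((x - 1) + 8) = -6.
Step 4. [-((x - 1) + 8) = -6] leading − — multiply by −1, so neg: (x - 1) + 8 = 6.
Step 5. [(x - 1) + 8 = 6] subtract 8: x sits inside (… + 8), so sub: x - 1 = -2.
Step 6. [x - 1 = -2] peel the -1: add 1 from each side ⇒ sub: x = -1.

Answer: x ∈ {-1}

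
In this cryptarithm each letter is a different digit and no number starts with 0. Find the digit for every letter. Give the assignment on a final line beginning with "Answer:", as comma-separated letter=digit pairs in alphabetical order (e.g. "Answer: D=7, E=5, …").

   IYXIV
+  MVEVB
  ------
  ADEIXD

Step 1. [A] the sum has 6 digits but both addends have 5; that extra leading digit A is the final carry, namely 1, so A=1.
Step 2. [col 1: V + B ≡ D (mod 10)] no forcing yet in column 1 (carry-in 0); D=4 is free and consistent — try it, so D=4.
Step 3. [col 1: V + B ≡ D (mod 10)] no forcing yet in column 1 (carry-in 0); V=5 is free and consistent — try it ⇒ V=5.
Step 4. [col 1: V + B ≡ D (mod 10)] from column 1 (V=5, D=4, carry-in 0, digits 1,4,5 already taken and all letters distinct): B must equal 9 ⇒ B=9.
Step 5. [col 2: I + V ≡ X (mod 10)] I=6 is one option consistent with column 2 (I + V ≡ X (mod 10), carry-in 1) — take it. So I=6.
Step 6. [col 2: I + V ≡ X (mod 10)] column 2 reads I+V+carry(1)=X with I=6, V=5; with digits 1,4,5,6,9 already taken and all letters distinct, the only value for X is 2 ⇒ X=2.
Step 7. [col 3: X + E ≡ I (mod 10)] column 3: given X=2, I=6, carry-in 1, and digits 1,2,4,5,6,9 already taken and all letters distinct, X+E≡I (mod 10) forces E=3, so E=3.
Step 8. [col 4: Y + V ≡ E (mod 10)] from column 4 (V=5, E=3, carry-in 0, digits 1,2,3,4,5,6,9 already taken and all letters distinct): Y must equal 8. So Y=8.
Step 9. [col 5: I + M ≡ D (mod 10)] from column 5 (I=6, D=4, carry-in 1, digits 1,2,3,4,5,6,8,9 already taken and all letters distinct): M must equal 7. So M=7.

Answer: A=1, B=9, D=4, E=3, I=6, M=7, V=5, X=2, Y=8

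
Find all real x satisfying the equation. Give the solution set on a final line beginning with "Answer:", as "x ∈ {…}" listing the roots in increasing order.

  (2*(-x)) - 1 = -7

Step 1. [(2*(-x)) - 1 = -7] add 1: x sits inside (… - 1). So sub: 2*(-x) = -6.
Step 2. [2*(-x) = -6] 2 out front; divide by 2. So div: -x = -3.
Step 3. [-x = -3] leading − — multiply by −1. So neg: x = 3.

Answer: x ∈ {3}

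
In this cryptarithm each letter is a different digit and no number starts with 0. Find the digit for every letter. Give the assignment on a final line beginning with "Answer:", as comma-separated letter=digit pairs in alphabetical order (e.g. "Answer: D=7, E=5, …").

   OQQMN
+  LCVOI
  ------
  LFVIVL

Step 1. [col 1: N + I ≡ L (mod 10)] several values work for L in column 1 (N + I ≡ L (mod 10), carry-in 0); try L=1. So L=1.
Step 2. [col 1: N + I ≡ L (mod 10)] N=9 is one option consistent with column 1 (N + I ≡ L (mod 10), carry-in 0) — take it. So N=9.
Step 3. [col 1: N + I ≡ L (mod 10)] column 1 reads N+I+carry(0)=L with N=9, L=1; with digits 1,9 already taken and all letters distinct, the only value for I is 2. So I=2.
Step 4. [col 2: M + O ≡ V (mod 10)] no forcing yet in column 2 (carry-in 1); M=5 is free and consistent — try it, so M=5.
Step 5. [col 2: M + O ≡ V (mod 10)] several values work for O in column 2 (M + O ≡ V (mod 10), carry-in 1); try O=8. So O=8.
Step 6. [col 2: M + O ≡ V (mod 10)] column 2 reads M+O+carry(1)=V with M=5, O=8; with digits 1,2,5,8,9 already taken and all letters distinct, the only value for V is 4 ⇒ V=4.
Step 7. [col 3: Q + V ≡ I (mod 10)] from column 3 (V=4, I=2, carry-in 1, digits 1,2,4,5,8,9 already taken and all letters distinct): Q must equal 7, so Q=7.
Step 8. [col 4: Q + C ≡ V (mod 10)] column 4: given Q=7, V=4, carry-in 1, and digits 1,2,4,5,7,8,9 already taken and all letters distinct, Q+C≡V (mod 10) forces C=6. So C=6.
Step 9. [col 5: O + L ≡ F (mod 10)] column 5: given O=8, L=1, carry-in 1, and digits 1,2,4,5,6,7,8,9 already taken and all letters distinct, O+L≡F (mod 10) forces F=0 ⇒ F=0.

Answer: C=6, F=0, I=2, L=1, M=5, N=9, O=8, Q=7, V=4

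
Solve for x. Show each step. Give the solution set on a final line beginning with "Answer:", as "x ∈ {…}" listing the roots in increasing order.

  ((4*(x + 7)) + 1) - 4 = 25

Step 1. [((4*(x + 7)) + 1) - 4 = 25] add 4: x sits inside (… - 4), so sub: (4*(x + 7)) + 1 = 29.
Step 2. [(4*(x + 7)) + 1 = 29] 1 comes off first (subtract 1). So sub: 4*(x + 7) = 28.
Step 3. [4*(x + 7) = 28] divide by the outer 4, so div: x + 7 = 7.
Step 4. [x + 7 = 7] the outer +7 inverts by subtracting 7. So sub: x = 0.

Answer: x ∈ {0}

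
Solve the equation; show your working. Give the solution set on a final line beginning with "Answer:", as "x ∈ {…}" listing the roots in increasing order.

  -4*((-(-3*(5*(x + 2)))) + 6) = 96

Step 1. [-4*((-(-3*(5*(x + 2)))) + 6) = 96] -4·(inner) — divide through by -4 ⇒ div: (-(-3*(5*(x + 2)))) + 6 = -24.
Step 2. [(-(-3*(5*(x + 2)))) + 6 = -24] peel the +6: subtract 6 from each side. So sub: -(-3*(5*(x + 2))) = -30.
Step 3. [-(-3*(5*(x + 2))) = -30] leading − — multiply by −1, so neg: -3*(5*(x + 2)) = 30.
Step 4. [-3*(5*(x + 2)) = 30] LHS = -3·(…); ÷-3 both sides, so div: 5*(x + 2) = -10.
Step 5. [5*(x + 2) = -10] leading coefficient 5: divide by 5 ⇒ div: x + 2 = -2.
Step 6. [x + 2 = -2] 2 comes off first (subtract 2). So sub: x = -4.

Answer: x ∈ {-4}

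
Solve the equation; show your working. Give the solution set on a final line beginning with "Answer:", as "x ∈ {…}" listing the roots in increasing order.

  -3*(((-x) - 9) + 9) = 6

Step 1. [-3*(((-x) - 9) + 9) = 6] -3·(inner) — divide through by -3 ⇒ div: ((-x) - 9) + 9 = -2.
Step 2. [((-x) - 9) + 9 = -2] peel the +9: subtract 9 from each side. So sub: (-x) - 9 = -11.
Step 3. [(-x) - 9 = -11] peel the -9: add 9 from each side, so sub: -x = -2.
Step 4. [-x = -2] flip signs both sides ⇒ neg: x = 2.

Answer: x ∈ {2}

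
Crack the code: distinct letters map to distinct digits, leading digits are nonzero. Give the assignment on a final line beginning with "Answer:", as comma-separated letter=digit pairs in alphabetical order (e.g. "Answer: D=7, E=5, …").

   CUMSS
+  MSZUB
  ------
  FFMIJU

Step 1. [col 1: S + B ≡ U (mod 10)] column 1 (S + B ≡ U (mod 10), carry-in 0) doesn't pin B yet; pick B=8 and continue. So B=8.
Step 2. [col 1: S + B ≡ U (mod 10)] U=2 is one option consistent with column 1 (S + B ≡ U (mod 10), carry-in 0) — take it ⇒ U=2.
Step 3. [F] adding two 5-digit numbers gives at most 5+1 digits, and here it does — F is that final carry and must be 1. So F=1.
Step 4. [col 1: S + B ≡ U (mod 10)] column 1: given B=8, U=2, carry-in 0, and digits 1,2,8 already taken and all letters distinct, S+B≡U (mod 10) forces S=4 ⇒ S=4.
Step 5. [col 2: S + U ≡ J (mod 10)] from column 2 (S=4, U=2, carry-in 1, digits 1,2,4,8 already taken and all letters distinct): J must equal 7, so J=7.
Step 6. [col 3: M + Z ≡ I (mod 10)] Z=3 is one option consistent with column 3 (M + Z ≡ I (mod 10), carry-in 0) — take it, so Z=3.
Step 7. [col 3: M + Z ≡ I (mod 10)] column 3: given Z=3, carry-in 0, and digits 1,2,3,4,7,8 already taken and all letters distinct, M+Z≡I (mod 10) forces M=6 ⇒ M=6.
Step 8. [col 3: M + Z ≡ I (mod 10)] column 3: given M=6, Z=3, carry-in 0, and digits 1,2,3,4,6,7,8 already taken and all letters distinct, M+Z≡I (mod 10) forces I=9 ⇒ I=9.
Step 9. [col 5: C + M ≡ F (mod 10)] column 5: given M=6, F=1, carry-in 0, and digits 1,2,3,4,6,7,8,9 already taken and all letters distinct, C+M≡F (mod 10) forces C=5. So C=5.

Answer: B=8, C=5, F=1, I=9, J=7, M=6, S=4, U=2, Z=3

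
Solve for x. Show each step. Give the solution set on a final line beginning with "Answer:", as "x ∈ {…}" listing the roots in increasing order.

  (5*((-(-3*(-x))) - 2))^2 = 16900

Step 1. [(5*((-(-3*(-x))) - 2))^2 = 16900] LHS squared, RHS 16900 ≥ 0: apply √ (±). So sqrt: 5*((-(-3*(-x))) - 2) = 130 or -130.
Step 2. [5*((-(-3*(-x))) - 2) = 130 or -130] LHS = 5·(…); ÷5 both sides, so div: (-(-3*(-x))) - 2 = 26 or -26.
Step 3. [(-(-3*(-x))) - 2 = 26 or -26] add 2: x sits inside (… - 2), so sub: -(-3*(-x)) = 28 or -24.
Step 4. [-(-3*(-x)) = 28 or -24] LHS negated; negate both sides ⇒ neg: -3*(-x) = -28 or 24.
Step 5. [-3*(-x) = -28 or 24] leading coefficient -3: divide by -3 ⇒ div: -x = 28/3 or -8.
Step 6. [-x = 28/3 or -8] leading − — multiply by −1 ⇒ neg: x = -28/3 or 8.

Answer: x ∈ {-28/3, 8}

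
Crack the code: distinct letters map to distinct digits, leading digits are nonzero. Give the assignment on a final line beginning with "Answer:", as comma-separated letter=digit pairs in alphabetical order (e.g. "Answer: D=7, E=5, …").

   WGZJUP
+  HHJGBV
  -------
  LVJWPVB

Step 1. [col 1: P + V ≡ B (mod 10)] no forcing yet in column 1 (carry-in 0); B=3 is free and consistent — try it. So B=3.
Step 2. [col 1: P + V ≡ B (mod 10)] several values work for V in column 1 (P + V ≡ B (mod 10), carry-in 0); try V=4 ⇒ V=4.
Step 3. [col 1: P + V ≡ B (mod 10)] column 1: given V=4, B=3, carry-in 0, and digits 3,4 already taken and all letters distinct, P+V≡B (mod 10) forces P=9 ⇒ P=9.
Step 4. [col 2: U + B ≡ V (mod 10)] from column 2 (B=3, V=4, carry-in 1, digits 3,4,9 already taken and all letters distinct): U must equal 0. So U=0.
Step 5. [col 3: J + G ≡ P (mod 10)] no forcing yet in column 3 (carry-in 0); G=7 is free and consistent — try it. So G=7.
Step 6. [col 3: J + G ≡ P (mod 10)] column 3 reads J+G+carry(0)=P with G=7, P=9; with digits 0,3,4,7,9 already taken and all letters distinct, the only value for J is 2 ⇒ J=2.
Step 7. [L] L is the leading digit of a 7-digit sum of two 6-digit numbers; the final carry is exactly 1. So L=1.
Step 8. [col 4: Z + J ≡ W (mod 10)] in column 4 we have Z+J≡W with carry-in 0; given J=2 and digits 0,1,2,3,4,7,9 already taken and all letters distinct, that pins W to 8 ⇒ W=8.
Step 9. [col 4: Z + J ≡ W (mod 10)] column 4: given J=2, W=8, carry-in 0, and digits 0,1,2,3,4,7,8,9 already taken and all letters distinct, Z+J≡W (mod 10) forces Z=6 ⇒ Z=6.
Step 10. [col 5: G + H ≡ J (mod 10)] column 5: given G=7, J=2, carry-in 0, and digits 0,1,2,3,4,6,7,8,9 already taken and all letters distinct, G+H≡J (mod 10) forces H=5, so H=5.

Answer: B=3, G=7, H=5, J=2, L=1, P=9, U=0, V=4, W=8, Z=6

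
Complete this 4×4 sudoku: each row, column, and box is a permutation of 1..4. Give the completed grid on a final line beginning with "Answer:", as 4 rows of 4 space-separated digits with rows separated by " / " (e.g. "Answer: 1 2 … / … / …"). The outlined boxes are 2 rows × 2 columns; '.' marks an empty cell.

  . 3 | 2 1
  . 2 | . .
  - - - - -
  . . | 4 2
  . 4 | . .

Step 1. [r2c1∈{1,4}] r2c1 is the only open cell in row 2 admitting 1 ⇒ r2c1=1.
Step 2. [r4c4∈{3}] r4c4 is down to just 3. So r4c4=3.
Step 3. [r4c1∈{2}] r4c1's peers cover all but 2. So r4c1=2.
Step 4. [r1c1∈{4}] r1c1 is down to just 4, so r1c1=4.
Step 5. [r2c4∈{4}] r2c4 is down to just 4. So r2c4=4.
Step 6. [r2c3∈{3}] r2c3's peers cover all but 3. So r2c3=3.
Step 7. [r3c1∈{3}] only 3 remains possible at r3c1 ⇒ r3c1=3.
Step 8. [r3c2∈{1}] r3c2 has the single candidate 1 ⇒ r3c2=1.
Step 9. [r4c3∈{1}] r4c3 is down to just 1 ⇒ r4c3=1.

Answer: 4 3 2 1 / 1 2 3 4 / 3 1 4 2 / 2 4 1 3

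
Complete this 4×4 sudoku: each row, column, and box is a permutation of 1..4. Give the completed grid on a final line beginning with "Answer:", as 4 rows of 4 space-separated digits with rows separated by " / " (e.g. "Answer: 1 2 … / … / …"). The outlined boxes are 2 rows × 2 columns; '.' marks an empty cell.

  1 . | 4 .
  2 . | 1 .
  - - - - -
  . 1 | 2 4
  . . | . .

Step 1. [r1c2∈{3}] nothing but 3 survives at r1c2 ⇒ r1c2=3.
Step 2. [r4c3∈{3}] only 3 remains possible at r4c3. So r4c3=3.
Step 3. [r4c1∈{4}] r4c1's peers cover all but 4 ⇒ r4c1=4.
Step 4. [r2c4∈{3}] only 3 remains possible at r2c4. So r2c4=3.
Step 5. [r4c2∈{2}] only 2 remains possible at r4c2, so r4c2=2.
Step 6. [r2c2∈{4}] only 4 remains possible at r2c2 ⇒ r2c2=4.
Step 7. [r3c1∈{3}] r3c1 is down to just 3. So r3c1=3.
Step 8. [r4c4∈{1}] nothing but 1 survives at r4c4. So r4c4=1.
Step 9. [r1c4∈{2}] r1c4 has the single candidate 2, so r1c4=2.

Answer: 1 3 4 2 / 2 4 1 3 / 3 1 2 4 / 4 2 3 1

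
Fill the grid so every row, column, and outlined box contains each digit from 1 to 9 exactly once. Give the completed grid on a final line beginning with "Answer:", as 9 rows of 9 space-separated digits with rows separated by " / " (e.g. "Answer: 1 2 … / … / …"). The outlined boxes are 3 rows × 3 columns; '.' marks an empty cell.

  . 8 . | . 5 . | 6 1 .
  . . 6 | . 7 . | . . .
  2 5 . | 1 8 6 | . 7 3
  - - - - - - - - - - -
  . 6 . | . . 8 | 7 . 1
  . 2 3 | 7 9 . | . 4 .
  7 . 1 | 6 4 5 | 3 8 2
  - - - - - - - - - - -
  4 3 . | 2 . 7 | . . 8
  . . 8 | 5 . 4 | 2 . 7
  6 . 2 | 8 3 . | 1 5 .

Step 1. [r2c2∈{1,4,9}] col 2 places 4 nowhere but r2c2 ⇒ r2c2=4.
Step 2. [r3c3∈{9}] only 9 remains possible at r3c3, so r3c3=9.
Step 3. [r4c8∈{9}] nothing but 9 survives at r4c8 ⇒ r4c8=9.
Step 4. [r9c6∈{9}] r9c6's peers cover all but 9 ⇒ r9c6=9.
Step 5. [r1c1∈{3}] nothing but 3 survives at r1c1 ⇒ r1c1=3.
Step 6. [r8c2∈{1,9}] across col 2, 1 lands solely at r8c2 ⇒ r8c2=1.
Step 7. [r5c7∈{5}] r5c7's peers cover all but 5, so r5c7=5.
Step 8. [r2c6∈{2,3}] in col 6, 3 fits only at r2c6. So r2c6=3.
Step 9. [r2c4∈{9}] only 9 remains possible at r2c4. So r2c4=9.
Step 10. [r8c5∈{6}] only 6 remains possible at r8c5. So r8c5=6.
Step 11. [r4c1∈{5}] nothing but 5 survives at r4c1. So r4c1=5.
Step 12. [r3c7∈{4}] nothing but 4 survives at r3c7. So r3c7=4.
Step 13. [r1c4∈{4}] r1c4's peers cover all but 4 ⇒ r1c4=4.
Step 14. [r2c7∈{8}] r2c7 has the single candidate 8 ⇒ r2c7=8.
Step 15. [r5c1∈{8}] nothing but 8 survives at r5c1, so r5c1=8.
Step 16. [r1c3∈{7}] only 7 remains possible at r1c3 ⇒ r1c3=7.
Step 17. [r4c5∈{2}] only 2 remains possible at r4c5. So r4c5=2.
Step 18. [r2c8∈{2}] r2c8's peers cover all but 2 ⇒ r2c8=2.
Step 19. [r5c9∈{6}] nothing but 6 survives at r5c9. So r5c9=6.
Step 20. [r1c6∈{2}] only 2 remains possible at r1c6. So r1c6=2.
Step 21. [r4c4∈{3}] nothing but 3 survives at r4c4. So r4c4=3.
Step 22. [r9c9∈{4}] only 4 remains possible at r9c9, so r9c9=4.
Step 23. [r2c9∈{5}] r2c9's peers cover all but 5. So r2c9=5.
Step 24. [r6c2∈{9}] r6c2 is down to just 9 ⇒ r6c2=9.
Step 25. [r1c9∈{9}] nothing but 9 survives at r1c9, so r1c9=9.
Step 26. [r7c5∈{1}] r7c5 is down to just 1. So r7c5=1.
Step 27. [r9c2∈{7}] only 7 remains possible at r9c2, so r9c2=7.
Step 28. [r4c3∈{4}] r4c3 is down to just 4. So r4c3=4.
Step 29. [r8c1∈{9}] r8c1 has the single candidate 9. So r8c1=9.
Step 30. [r8c8∈{3}] r8c8's peers cover all but 3 ⇒ r8c8=3.
Step 31. [r2c1∈{1}] only 1 remains possible at r2c1, so r2c1=1.
Step 32. [r7c8∈{6}] nothing but 6 survives at r7c8 ⇒ r7c8=6.
Step 33. [r7c7∈{9}] only 9 remains possible at r7c7, so r7c7=9.
Step 34. [r7c3∈{5}] nothing but 5 survives at r7c3 ⇒ r7c3=5.
Step 35. [r5c6∈{1}] nothing but 1 survives at r5c6 ⇒ r5c6=1.

Answer: 3 8 7 4 5 2 6 1 9 / 1 4 6 9 7 3 8 2 5 / 2 5 9 1 8 6 4 7 3 / 5 6 4 3 2 8 7 9 1 / 8 2 3 7 9 1 5 4 6 / 7 9 1 6 4 5 3 8 2 / 4 3 5 2 1 7 9 6 8 / 9 1 8 5 6 4 2 3 7 / 6 7 2 8 3 9 1 5 4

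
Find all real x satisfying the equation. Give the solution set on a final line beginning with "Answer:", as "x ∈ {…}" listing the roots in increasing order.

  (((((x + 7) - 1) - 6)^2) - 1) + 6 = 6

Step 1. [(((((x + 7) - 1) - 6)^2) - 1) + 6 = 6] peel the +6: subtract 6 from each side. So sub: ((((x + 7) - 1) - 6)^2) - 1 = 0.
Step 2. [((((x + 7) - 1) - 6)^2) - 1 = 0] -1 is outermost — add 1 both sides. So sub: (((x + 7) - 1) - 6)^2 = 1.
Step 3. [(((x + 7) - 1) - 6)^2 = 1] LHS squared, RHS 1 ≥ 0: apply √ (±). So sqrt: ((x + 7) - 1) - 6 = 1 or -1.
Step 4. [((x + 7) - 1) - 6 = 1 or -1] the outer -6 inverts by adding 6 ⇒ sub: (x + 7) - 1 = 7 or 5.
Step 5. [(x + 7) - 1 = 7 or 5] -1 is outermost — add 1 both sides ⇒ sub: x + 7 = 8 or 6.
Step 6. [x + 7 = 8 or 6] 7 comes off first (subtract 7) ⇒ sub: x = 1 or -1.

Answer: x ∈ {-1, 1}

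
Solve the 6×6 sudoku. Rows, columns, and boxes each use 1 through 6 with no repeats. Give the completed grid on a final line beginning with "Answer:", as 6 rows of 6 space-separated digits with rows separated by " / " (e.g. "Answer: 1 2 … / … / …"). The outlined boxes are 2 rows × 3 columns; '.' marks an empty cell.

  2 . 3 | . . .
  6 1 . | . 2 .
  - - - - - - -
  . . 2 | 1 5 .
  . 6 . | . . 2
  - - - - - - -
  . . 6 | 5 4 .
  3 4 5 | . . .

Step 1. [r3c6∈{3,4,6}] in row 3, 6 fits only at r3c6 ⇒ r3c6=6.
Step 2. [r4c4∈{3,4}] in box 4, 4 fits only at r4c4, so r4c4=4.
Step 3. [r1c6∈{1,4,5}] in row 1, 4 fits only at r1c6 ⇒ r1c6=4.
Step 4. [r5c6∈{1,3}] 3 has one home in row 5: r5c6, so r5c6=3.
Step 5. [r1c5∈{1,6}] r1c5 is the only open cell in row 1 admitting 1. So r1c5=1.
Step 6. [r6c5∈{6}] r6c5 is down to just 6, so r6c5=6.
Step 7. [r5c1∈{1}] r5c1 is down to just 1. So r5c1=1.
Step 8. [r4c1∈{5}] r4c1 is down to just 5, so r4c1=5.
Step 9. [r4c3∈{1}] nothing but 1 survives at r4c3. So r4c3=1.
Step 10. [r1c4∈{6}] r1c4's peers cover all but 6. So r1c4=6.
Step 11. [r4c5∈{3}] only 3 remains possible at r4c5 ⇒ r4c5=3.
Step 12. [r3c2∈{3}] nothing but 3 survives at r3c2, so r3c2=3.
Step 13. [r2c6∈{5}] r2c6 has the single candidate 5. So r2c6=5.
Step 14. [r1c2∈{5}] r1c2 has the single candidate 5. So r1c2=5.
Step 15. [r3c1∈{4}] only 4 remains possible at r3c1. So r3c1=4.
Step 16. [r6c6∈{1}] r6c6 is down to just 1 ⇒ r6c6=1.
Step 17. [r6c4∈{2}] r6c4's peers cover all but 2 ⇒ r6c4=2.
Step 18. [r2c4∈{3}] r2c4's peers cover all but 3 ⇒ r2c4=3.
Step 19. [r2c3∈{4}] nothing but 4 survives at r2c3 ⇒ r2c3=4.
Step 20. [r5c2∈{2}] r5c2 has the single candidate 2 ⇒ r5c2=2.

Answer: 2 5 3 6 1 4 / 6 1 4 3 2 5 / 4 3 2 1 5 6 / 5 6 1 4 3 2 / 1 2 6 5 4 3 / 3 4 5 2 6 1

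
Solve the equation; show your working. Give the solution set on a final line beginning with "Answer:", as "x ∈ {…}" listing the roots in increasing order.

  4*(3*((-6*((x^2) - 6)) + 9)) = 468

Step 1. [4*(3*((-6*((x^2) - 6)) + 9)) = 468] 4 out front; divide by 4, so div: 3*((-6*((x^2) - 6)) + 9) = 117.
Step 2. [3*((-6*((x^2) - 6)) + 9) = 117] divide by the outer 3, so div: (-6*((x^2) - 6)) + 9 = 39.
Step 3. [(-6*((x^2) - 6)) + 9 = 39] peel the +9: subtract 9 from each side ⇒ sub: -6*((x^2) - 6) = 30.
Step 4. [-6*((x^2) - 6) = 30] divide by the outer -6, so div: (x^2) - 6 = -5.
Step 5. [(x^2) - 6 = -5] the outer -6 inverts by adding 6 ⇒ sub: x^2 = 1.
Step 6. [x^2 = 1] √ both sides: 1 ≥ 0 gives two branches, so sqrt: x = 1 or -1.

Answer: x ∈ {-1, 1}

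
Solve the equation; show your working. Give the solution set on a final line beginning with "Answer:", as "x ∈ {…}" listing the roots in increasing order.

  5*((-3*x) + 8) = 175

Step 1. [5*((-3*x) + 8) = 175] divide by the outer 5 ⇒ div: (-3*x) + 8 = 35.
Step 2. [(-3*x) + 8 = 35] 8 comes off first (subtract 8) ⇒ sub: -3*x = 27.
Step 3. [-3*x = 27] divide by the outer -3. So div: x = -9.

Answer: x ∈ {-9}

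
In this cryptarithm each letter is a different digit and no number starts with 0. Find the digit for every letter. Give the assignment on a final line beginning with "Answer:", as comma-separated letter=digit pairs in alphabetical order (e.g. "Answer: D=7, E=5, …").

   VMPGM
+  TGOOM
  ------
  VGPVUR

Step 1. [col 1: M + M ≡ R (mod 10)] column 1 (M + M ≡ R (mod 10), carry-in 0) doesn't pin R yet; pick R=2 and continue ⇒ R=2.
Step 2. [V] adding two 5-digit numbers gives at most 5+1 digits, and here it does — V is that final carry and must be 1. So V=1.
Step 3. [col 1: M + M ≡ R (mod 10)] from column 1 (R=2, carry-in 0, digits 1,2 already taken and all letters distinct): M must equal 6. So M=6.
Step 4. [col 2: G + O ≡ U (mod 10)] column 2 (G + O ≡ U (mod 10), carry-in 1) doesn't pin O yet; pick O=4 and continue. So O=4.
Step 5. [col 2: G + O ≡ U (mod 10)] several values work for G in column 2 (G + O ≡ U (mod 10), carry-in 1); try G=0 ⇒ G=0.
Step 6. [col 2: G + O ≡ U (mod 10)] column 2 reads G+O+carry(1)=U with G=0, O=4; with digits 0,1,2,4,6 already taken and all letters distinct, the only value for U is 5. So U=5.
Step 7. [col 3: P + O ≡ V (mod 10)] column 3: given O=4, V=1, carry-in 0, and digits 0,1,2,4,5,6 already taken and all letters distinct, P+O≡V (mod 10) forces P=7 ⇒ P=7.
Step 8. [col 5: V + T ≡ G (mod 10)] in column 5 we have V+T≡G with carry-in 0; given V=1, G=0 and digits 0,1,2,4,5,6,7 already taken and all letters distinct, that pins T to 9, so T=9.

Answer: G=0, M=6, O=4, P=7, R=2, T=9, U=5, V=1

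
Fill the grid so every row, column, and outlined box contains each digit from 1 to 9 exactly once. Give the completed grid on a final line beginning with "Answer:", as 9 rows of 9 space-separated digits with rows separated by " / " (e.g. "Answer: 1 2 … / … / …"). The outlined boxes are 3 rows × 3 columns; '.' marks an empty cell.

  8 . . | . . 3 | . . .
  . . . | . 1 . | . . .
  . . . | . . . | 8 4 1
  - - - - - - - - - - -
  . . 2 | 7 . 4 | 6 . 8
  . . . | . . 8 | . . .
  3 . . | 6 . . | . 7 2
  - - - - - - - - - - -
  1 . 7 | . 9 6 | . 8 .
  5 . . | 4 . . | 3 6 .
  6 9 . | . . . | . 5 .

Step 1. [r6c5∈{5}] only 5 remains possible at r6c5 ⇒ r6c5=5.
Step 2. [r9c7∈{1,2,4,7}] r9c7 is the only open cell in box 9 admitting 1 ⇒ r9c7=1.
Step 3. [r5c4∈{1,2,3,9}] 1 has one home in col 4: r5c4 ⇒ r5c4=1.
Step 4. [r4c1∈{9}] only 9 remains possible at r4c1 ⇒ r4c1=9.
Step 5. [r4c2∈{1,5}] row 4 places 5 nowhere but r4c2. So r4c2=5.
Step 6. [r7c4∈{2,3,5}] in row 7, 5 fits only at r7c4, so r7c4=5.
Step 7. [r5c5∈{2,3}] in row 5, 2 fits only at r5c5, so r5c5=2.
Step 8. [r7c2∈{2,3,4}] r7c2 is the only open cell in row 7 admitting 3. So r7c2=3.
Step 9. [r9c3∈{4,8}] across box 7, 4 lands solely at r9c3 ⇒ r9c3=4.
Step 10. [r8c2∈{2,8}] r8c2 is the only open cell in box 7 admitting 2. So r8c2=2.
Step 11. [r9c9∈{7}] r9c9 is down to just 7. So r9c9=7.
Step 12. [r5c3∈{6}] r5c3 is down to just 6. So r5c3=6.
Step 13. [r1c5∈{4,6,7}] in col 5, 4 fits only at r1c5 ⇒ r1c5=4.
Step 14. [r2c4∈{2,8,9}] across row 2, 8 lands solely at r2c4, so r2c4=8.
Step 15. [r6c6∈{9}] r6c6 is down to just 9 ⇒ r6c6=9.
Step 16. [r6c7∈{4}] r6c7's peers cover all but 4 ⇒ r6c7=4.
Step 17. [r8c9∈{9}] r8c9's peers cover all but 9. So r8c9=9.
Step 18. [r9c6∈{2}] r9c6 has the single candidate 2. So r9c6=2.
Step 19. [r3c3∈{3,5,9}] 3 has one home in row 3: r3c3, so r3c3=3.
Step 20. [r8c3∈{8}] r8c3 is down to just 8 ⇒ r8c3=8.
Step 21. [r6c3∈{1}] nothing but 1 survives at r6c3 ⇒ r6c3=1.
Step 22. [r8c5∈{7}] only 7 remains possible at r8c5, so r8c5=7.
Step 23. [r4c5∈{3}] only 3 remains possible at r4c5. So r4c5=3.
Step 24. [r3c4∈{2,9}] in row 3, 9 fits only at r3c4 ⇒ r3c4=9.
Step 25. [r1c4∈{2}] r1c4's peers cover all but 2. So r1c4=2.
Step 26. [r1c8∈{9}] r1c8 is down to just 9. So r1c8=9.
Step 27. [r2c8∈{2,3}] r2c8 is the only open cell in col 8 admitting 2 ⇒ r2c8=2.
Step 28. [r2c9∈{3,5,6}] row 2 places 3 nowhere but r2c9. So r2c9=3.
Step 29. [r2c2∈{4,6,7}] in row 2, 6 fits only at r2c2 ⇒ r2c2=6.
Step 30. [r3c2∈{7}] r3c2 is down to just 7. So r3c2=7.
Step 31. [r1c3∈{5}] only 5 remains possible at r1c3 ⇒ r1c3=5.
Step 32. [r2c7∈{5,7}] r2c7 is the only open cell in box 3 admitting 5. So r2c7=5.
Step 33. [r5c1∈{4,7}] in row 5, 7 fits only at r5c1, so r5c1=7.
Step 34. [r3c6∈{5}] r3c6 has the single candidate 5 ⇒ r3c6=5.
Step 35. [r9c4∈{3}] r9c4 has the single candidate 3. So r9c4=3.
Step 36. [r4c8∈{1}] r4c8's peers cover all but 1. So r4c8=1.
Step 37. [r1c9∈{6}] only 6 remains possible at r1c9 ⇒ r1c9=6.
Step 38. [r2c3∈{9}] r2c3 is down to just 9 ⇒ r2c3=9.
Step 39. [r1c7∈{7}] nothing but 7 survives at r1c7 ⇒ r1c7=7.
Step 40. [r1c2∈{1}] only 1 remains possible at r1c2. So r1c2=1.
Step 41. [r3c5∈{6}] r3c5's peers cover all but 6 ⇒ r3c5=6.
Step 42. [r5c9∈{5}] nothing but 5 survives at r5c9, so r5c9=5.
Step 43. [r9c5∈{8}] nothing but 8 survives at r9c5, so r9c5=8.
Step 44. [r5c8∈{3}] r5c8 is down to just 3 ⇒ r5c8=3.
Step 45. [r2c1∈{4}] r2c1's peers cover all but 4. So r2c1=4.
Step 46. [r3c1∈{2}] r3c1 has the single candidate 2 ⇒ r3c1=2.
Step 47. [r7c9∈{4}] r7c9's peers cover all but 4. So r7c9=4.
Step 48. [r8c6∈{1}] r8c6 is down to just 1, so r8c6=1.
Step 49. [r7c7∈{2}] only 2 remains possible at r7c7 ⇒ r7c7=2.
Step 50. [r6c2∈{8}] r6c2 is down to just 8 ⇒ r6c2=8.
Step 51. [r5c7∈{9}] only 9 remains possible at r5c7. So r5c7=9.
Step 52. [r2c6∈{7}] r2c6 has the single candidate 7 ⇒ r2c6=7.
Step 53. [r5c2∈{4}] r5c2's peers cover all but 4 ⇒ r5c2=4.

Answer: 8 1 5 2 4 3 7 9 6 / 4 6 9 8 1 7 5 2 3 / 2 7 3 9 6 5 8 4 1 / 9 5 2 7 3 4 6 1 8 / 7 4 6 1 2 8 9 3 5 / 3 8 1 6 5 9 4 7 2 / 1 3 7 5 9 6 2 8 4 / 5 2 8 4 7 1 3 6 9 / 6 9 4 3 8 2 1 5 7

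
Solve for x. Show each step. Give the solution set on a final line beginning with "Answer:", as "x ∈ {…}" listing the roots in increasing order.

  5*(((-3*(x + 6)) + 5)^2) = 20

Step 1. [5*(((-3*(x + 6)) + 5)^2) = 20] 5·(inner) — divide through by 5 ⇒ div: ((-3*(x + 6)) + 5)^2 = 4.
Step 2. [((-3*(x + 6)) + 5)^2 = 4] 4 ≥ 0, LHS is (·)² — take ±√, so sqrt: (-3*(x + 6)) + 5 = 2 or -2.
Step 3. [(-3*(x + 6)) + 5 = 2 or -2] the outer +5 inverts by subtracting 5 ⇒ sub: -3*(x + 6) = -3 or -7.
Step 4. [-3*(x + 6) = -3 or -7] -3·(inner) — divide through by -3. So div: x + 6 = 1 or 7/3.
Step 5. [x + 6 = 1 or 7/3] 6 comes off first (subtract 6). So sub: x = -5 or -11/3.

Answer: x ∈ {-5, -11/3}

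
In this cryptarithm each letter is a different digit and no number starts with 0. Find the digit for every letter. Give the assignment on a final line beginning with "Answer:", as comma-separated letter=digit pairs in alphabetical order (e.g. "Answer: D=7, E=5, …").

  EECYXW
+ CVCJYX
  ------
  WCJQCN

Step 1. [col 1: W + X ≡ N (mod 10)] no forcing yet in column 1 (carry-in 0); W=4 is free and consistent — try it. So W=4.
Step 2. [col 1: W + X ≡ N (mod 10)] several values work for N in column 1 (W + X ≡ N (mod 10), carry-in 0); try N=9, so N=9.
Step 3. [col 1: W + X ≡ N (mod 10)] in column 1 we have W+X≡N with carry-in 0; given W=4, N=9 and digits 4,9 already taken and all letters distinct, that pins X to 5 ⇒ X=5.
Step 4. [col 2: X + Y ≡ C (mod 10)] several values work for C in column 2 (X + Y ≡ C (mod 10), carry-in 0); try C=3, so C=3.
Step 5. [col 2: X + Y ≡ C (mod 10)] column 2: given X=5, C=3, carry-in 0, and digits 3,4,5,9 already taken and all letters distinct, X+Y≡C (mod 10) forces Y=8 ⇒ Y=8.
Step 6. [col 3: Y + J ≡ Q (mod 10)] no forcing yet in column 3 (carry-in 1); J=7 is free and consistent — try it, so J=7.
Step 7. [col 3: Y + J ≡ Q (mod 10)] from column 3 (Y=8, J=7, carry-in 1, digits 3,4,5,7,8,9 already taken and all letters distinct): Q must equal 6 ⇒ Q=6.
Step 8. [col 5: E + V ≡ C (mod 10)] column 5 (E + V ≡ C (mod 10), carry-in 0) doesn't pin V yet; pick V=2 and continue, so V=2.
Step 9. [col 5: E + V ≡ C (mod 10)] column 5 reads E+V+carry(0)=C with V=2, C=3; with digits 2,3,4,5,6,7,8,9 already taken and all letters distinct, the only value for E is 1, so E=1.

Answer: C=3, E=1, J=7, N=9, Q=6, V=2, W=4, X=5, Y=8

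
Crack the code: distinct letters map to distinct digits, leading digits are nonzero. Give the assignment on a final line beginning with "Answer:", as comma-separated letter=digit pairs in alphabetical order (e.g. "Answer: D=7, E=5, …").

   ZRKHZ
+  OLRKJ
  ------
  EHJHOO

Step 1. [col 1: Z + J ≡ O (mod 10)] O=9 is one option consistent with column 1 (Z + J ≡ O (mod 10), carry-in 0) — take it ⇒ O=9.
Step 2. [col 1: Z + J ≡ O (mod 10)] J=6 is one option consistent with column 1 (Z + J ≡ O (mod 10), carry-in 0) — take it. So J=6.
Step 3. [col 1: Z + J ≡ O (mod 10)] column 1 reads Z+J+carry(0)=O with J=6, O=9; with digits 6,9 already taken and all letters distinct, the only value for Z is 3. So Z=3.
Step 4. [E] E is the leading digit of a 6-digit sum of two 5-digit numbers; the final carry is exactly 1. So E=1.
Step 5. [col 2: H + K ≡ O (mod 10)] H=2 is one option consistent with column 2 (H + K ≡ O (mod 10), carry-in 0) — take it, so H=2.
Step 6. [col 2: H + K ≡ O (mod 10)] column 2 reads H+K+carry(0)=O with H=2, O=9; with digits 1,2,3,6,9 already taken and all letters distinct, the only value for K is 7 ⇒ K=7.
Step 7. [col 3: K + R ≡ H (mod 10)] in column 3 we have K+R≡H with carry-in 0; given K=7, H=2 and digits 1,2,3,6,7,9 already taken and all letters distinct, that pins R to 5. So R=5.
Step 8. [col 4: R + L ≡ J (mod 10)] from column 4 (R=5, J=6, carry-in 1, digits 1,2,3,5,6,7,9 already taken and all letters distinct): L must equal 0. So L=0.

Answer: E=1, H=2, J=6, K=7, L=0, O=9, R=5, Z=3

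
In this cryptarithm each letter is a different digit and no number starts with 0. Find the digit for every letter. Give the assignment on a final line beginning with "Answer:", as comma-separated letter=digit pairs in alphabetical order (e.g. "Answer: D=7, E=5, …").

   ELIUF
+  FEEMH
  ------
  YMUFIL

Step 1. [col 1: F + H ≡ L (mod 10)] no forcing yet in column 1 (carry-in 0); H=9 is free and consistent — try it. So H=9.
Step 2. [Y] Y is the leading digit of a 6-digit sum of two 5-digit numbers; the final carry is exactly 1 ⇒ Y=1.
Step 3. [col 1: F + H ≡ L (mod 10)] no forcing yet in column 1 (carry-in 0); L=6 is free and consistent — try it, so L=6.
Step 4. [col 1: F + H ≡ L (mod 10)] from column 1 (H=9, L=6, carry-in 0, digits 1,6,9 already taken and all letters distinct): F must equal 7 ⇒ F=7.
Step 5. [col 2: U + M ≡ I (mod 10)] I=3 is one option consistent with column 2 (U + M ≡ I (mod 10), carry-in 1) — take it ⇒ I=3.
Step 6. [col 2: U + M ≡ I (mod 10)] several values work for U in column 2 (U + M ≡ I (mod 10), carry-in 1); try U=0 ⇒ U=0.
Step 7. [col 2: U + M ≡ I (mod 10)] from column 2 (U=0, I=3, carry-in 1, digits 0,1,3,6,7,9 already taken and all letters distinct): M must equal 2 ⇒ M=2.
Step 8. [col 3: I + E ≡ F (mod 10)] column 3 reads I+E+carry(0)=F with I=3, F=7; with digits 0,1,2,3,6,7,9 already taken and all letters distinct, the only value for E is 4, so E=4.

Answer: E=4, F=7, H=9, I=3, L=6, M=2, U=0, Y=1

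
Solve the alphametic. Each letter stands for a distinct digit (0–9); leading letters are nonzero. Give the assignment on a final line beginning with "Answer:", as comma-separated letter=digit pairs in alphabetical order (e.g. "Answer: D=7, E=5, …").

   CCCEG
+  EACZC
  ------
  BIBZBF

Step 1. [col 1: G + C ≡ F (mod 10)] no forcing yet in column 1 (carry-in 0); G=2 is free and consistent — try it ⇒ G=2.
Step 2. [col 1: G + C ≡ F (mod 10)] column 1 (G + C ≡ F (mod 10), carry-in 0) doesn't pin C yet; pick C=7 and continue ⇒ C=7.
Step 3. [B] the sum has 6 digits but both addends have 5; that extra leading digit B is the final carry, namely 1. So B=1.
Step 4. [col 1: G + C ≡ F (mod 10)] in column 1 we have G+C≡F with carry-in 0; given G=2, C=7 and digits 1,2,7 already taken and all letters distinct, that pins F to 9. So F=9.
Step 5. [col 2: E + Z ≡ B (mod 10)] no forcing yet in column 2 (carry-in 0); E=6 is free and consistent — try it ⇒ E=6.
Step 6. [col 2: E + Z ≡ B (mod 10)] in column 2 we have E+Z≡B with carry-in 0; given E=6, B=1 and digits 1,2,6,7,9 already taken and all letters distinct, that pins Z to 5 ⇒ Z=5.
Step 7. [col 4: C + A ≡ B (mod 10)] column 4 reads C+A+carry(1)=B with C=7, B=1; with digits 1,2,5,6,7,9 already taken and all letters distinct, the only value for A is 3 ⇒ A=3.
Step 8. [col 5: C + E ≡ I (mod 10)] column 5 reads C+E+carry(1)=I with C=7, E=6; with digits 1,2,3,5,6,7,9 already taken and all letters distinct, the only value for I is 4. So I=4.

Answer: A=3, B=1, C=7, E=6, F=9, G=2, I=4, Z=5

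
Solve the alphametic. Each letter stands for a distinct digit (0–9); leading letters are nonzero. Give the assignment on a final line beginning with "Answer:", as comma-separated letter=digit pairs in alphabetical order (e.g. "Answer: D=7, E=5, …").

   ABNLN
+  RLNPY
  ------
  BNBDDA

Step 1. [col 1: N + Y ≡ A (mod 10)] no forcing yet in column 1 (carry-in 0); A=8 is free and consistent — try it. So A=8.
Step 2. [col 1: N + Y ≡ A (mod 10)] several values work for N in column 1 (N + Y ≡ A (mod 10), carry-in 0); try N=6. So N=6.
Step 3. [col 1: N + Y ≡ A (mod 10)] column 1 reads N+Y+carry(0)=A with N=6, A=8; with digits 6,8 already taken and all letters distinct, the only value for Y is 2 ⇒ Y=2.
Step 4. [col 2: L + P ≡ D (mod 10)] D=3 is one option consistent with column 2 (L + P ≡ D (mod 10), carry-in 0) — take it, so D=3.
Step 5. [col 2: L + P ≡ D (mod 10)] column 2 (L + P ≡ D (mod 10), carry-in 0) doesn't pin L yet; pick L=9 and continue, so L=9.
Step 6. [col 2: L + P ≡ D (mod 10)] column 2 reads L+P+carry(0)=D with L=9, D=3; with digits 2,3,6,8,9 already taken and all letters distinct, the only value for P is 4, so P=4.
Step 7. [col 4: B + L ≡ B (mod 10)] several values work for B in column 4 (B + L ≡ B (mod 10), carry-in 1); try B=1 ⇒ B=1.
Step 8. [col 5: A + R ≡ N (mod 10)] from column 5 (A=8, N=6, carry-in 1, digits 1,2,3,4,6,8,9 already taken and all letters distinct): R must equal 7 ⇒ R=7.

Answer: A=8, B=1, D=3, L=9, N=6, P=4, R=7, Y=2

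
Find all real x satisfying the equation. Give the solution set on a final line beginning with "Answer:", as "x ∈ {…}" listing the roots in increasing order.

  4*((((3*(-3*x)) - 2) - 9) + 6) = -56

Step 1. [4*((((3*(-3*x)) - 2) - 9) + 6) = -56] leading coefficient 4: divide by 4, so div: (((3*(-3*x)) - 2) - 9) + 6 = -14.
Step 2. [(((3*(-3*x)) - 2) - 9) + 6 = -14] +6 is outermost — subtract 6 both sides. So sub: ((3*(-3*x)) - 2) - 9 = -20.
Step 3. [((3*(-3*x)) - 2) - 9 = -20] -9 is outermost — add 9 both sides ⇒ sub: (3*(-3*x)) - 2 = -11.
Step 4. [(3*(-3*x)) - 2 = -11] 2 comes off first (add 2), so sub: 3*(-3*x) = -9.
Step 5. [3*(-3*x) = -9] leading coefficient 3: divide by 3, so div: -3*x = -3.
Step 6. [-3*x = -3] LHS = -3·(…); ÷-3 both sides, so div: x = 1.

Answer: x ∈ {1}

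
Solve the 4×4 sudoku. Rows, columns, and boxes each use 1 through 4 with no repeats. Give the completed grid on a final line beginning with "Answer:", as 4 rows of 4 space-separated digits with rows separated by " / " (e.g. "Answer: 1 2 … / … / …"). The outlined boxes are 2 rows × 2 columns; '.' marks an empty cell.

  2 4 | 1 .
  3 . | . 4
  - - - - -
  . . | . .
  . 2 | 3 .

Step 1. [r4c4∈{1}] r4c4 has the single candidate 1 ⇒ r4c4=1.
Step 2. [r3c1∈{1,4}] across col 1, 1 lands solely at r3c1, so r3c1=1.
Step 3. [r2c3∈{2}] r2c3 is down to just 2 ⇒ r2c3=2.
Step 4. [r3c3∈{4}] nothing but 4 survives at r3c3, so r3c3=4.
Step 5. [r3c4∈{2}] r3c4 has the single candidate 2, so r3c4=2.
Step 6. [r3c2∈{3}] r3c2's peers cover all but 3, so r3c2=3.
Step 7. [r1c4∈{3}] r1c4 is down to just 3. So r1c4=3.
Step 8. [r2c2∈{1}] only 1 remains possible at r2c2, so r2c2=1.
Step 9. [r4c1∈{4}] r4c1's peers cover all but 4 ⇒ r4c1=4.

Answer: 2 4 1 3 / 3 1 2 4 / 1 3 4 2 / 4 2 3 1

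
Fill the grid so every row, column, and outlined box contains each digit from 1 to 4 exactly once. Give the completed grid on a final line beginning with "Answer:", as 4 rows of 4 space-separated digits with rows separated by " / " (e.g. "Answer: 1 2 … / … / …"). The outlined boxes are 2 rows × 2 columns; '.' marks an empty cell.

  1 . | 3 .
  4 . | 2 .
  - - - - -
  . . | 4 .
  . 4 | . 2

Step 1. [r3c4∈{1,3}] col 4 places 3 nowhere but r3c4. So r3c4=3.
Step 2. [r1c2∈{2}] nothing but 2 survives at r1c2. So r1c2=2.
Step 3. [r1c4∈{4}] r1c4 has the single candidate 4, so r1c4=4.
Step 4. [r3c2∈{1}] r3c2 has the single candidate 1 ⇒ r3c2=1.
Step 5. [r2c4∈{1}] nothing but 1 survives at r2c4 ⇒ r2c4=1.
Step 6. [r4c3∈{1}] only 1 remains possible at r4c3 ⇒ r4c3=1.
Step 7. [r3c1∈{2}] r3c1 is down to just 2 ⇒ r3c1=2.
Step 8. [r2c2∈{3}] nothing but 3 survives at r2c2, so r2c2=3.
Step 9. [r4c1∈{3}] nothing but 3 survives at r4c1 ⇒ r4c1=3.

Answer: 1 2 3 4 / 4 3 2 1 / 2 1 4 3 / 3 4 1 2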